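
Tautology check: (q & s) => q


Build the truth table over {q, s}:
q | s | φ
---------
False | False | True
True | False | True
False | True | True
True | True | True
Every row evaluates to true.

Yes, it is a tautology.


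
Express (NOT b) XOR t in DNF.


Step 1: (¬b) ⊕ t is true exactly when they disagree: ((¬b) ∧ ¬t) ∨ (¬(¬b) ∧ t).
Step 2: Eliminate any double negations (¬¬X = X).

((NOT b) AND (NOT t)) OR (b AND t)


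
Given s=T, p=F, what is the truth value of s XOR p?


Exclusive or is true when exactly one operand is true.
Substitute: s=T, p=F.
T XOR F evaluates to T.

T


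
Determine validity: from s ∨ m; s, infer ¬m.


This is affirming a disjunct (fallacy). There exist truth assignments where the premises are all true but the conclusion is false.

Invalid.


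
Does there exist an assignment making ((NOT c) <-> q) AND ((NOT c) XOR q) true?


Check all 4 assignments over {c, q}:
c | q | φ
---------
F | F | F
T | F | F
F | T | F
T | T | F
No assignment makes the formula true.

Unsatisfiable.


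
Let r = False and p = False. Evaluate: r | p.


Disjunction is false only when both operands are false.
Substitute: r=False, p=False.
False | False evaluates to False.

False


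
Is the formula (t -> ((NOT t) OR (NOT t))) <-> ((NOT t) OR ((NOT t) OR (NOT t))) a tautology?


Build the truth table over {t}:
t | φ
-----
F | T
T | T
Every row evaluates to true.

Yes, it is a tautology.


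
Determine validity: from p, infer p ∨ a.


This matches the form of disjunction introduction: the conclusion follows in every model of the premises.

Valid.


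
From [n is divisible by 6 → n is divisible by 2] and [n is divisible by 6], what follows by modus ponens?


Modus ponens: from (P → Q) and P, infer Q.
P = 'n is divisible by 6' is asserted, and P → Q holds, so Q follows.

n is divisible by 2.


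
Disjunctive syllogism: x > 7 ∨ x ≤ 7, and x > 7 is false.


Disjunctive syllogism: from (P ∨ Q) and ¬P, infer Q.
One disjunct, 'x > 7', is ruled out; the other must hold.

x ≤ 7


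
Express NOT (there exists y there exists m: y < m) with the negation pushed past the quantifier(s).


Negation flips each quantifier (∀↔∃) and negates the inner predicate.
¬(there exists y there exists m: φ) = for all y for all m: ¬φ.

for all y for all m: NOT(y < m)


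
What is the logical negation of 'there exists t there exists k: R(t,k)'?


Negation flips each quantifier (∀↔∃) and negates the inner predicate.
¬(there exists t there exists k: φ) = for all t for all k: ¬φ.

for all t for all k: NOT(R(t,k))


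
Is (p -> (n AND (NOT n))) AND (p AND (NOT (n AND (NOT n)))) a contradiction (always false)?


Truth table over {n, p}:
n | p | φ
---------
F | F | F
T | F | F
F | T | F
T | T | F
Every row is false.

Yes, it is a contradiction.


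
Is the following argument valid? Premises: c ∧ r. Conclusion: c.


This matches the form of conjunction elimination: the conclusion follows in every model of the premises.

Valid.


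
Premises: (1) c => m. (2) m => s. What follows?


Hypothetical syllogism: from (P → Q) and (Q → R), infer (P → R).
Chain the two implications through the shared middle term 'm'.

c => s


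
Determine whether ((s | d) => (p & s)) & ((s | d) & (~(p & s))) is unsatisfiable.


Truth table over {d, p, s}:
d | p | s | φ
-------------
False | False | False | False
True | False | False | False
False | True | False | False
True | True | False | False
False | False | True | False
True | False | True | False
False | True | True | False
True | True | True | False
Every row is false.

Yes, it is a contradiction.


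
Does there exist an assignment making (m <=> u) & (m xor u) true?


Check all 4 assignments over {m, u}:
m | u | φ
---------
False | False | False
True | False | False
False | True | False
True | True | False
No assignment makes the formula true.

Unsatisfiable.


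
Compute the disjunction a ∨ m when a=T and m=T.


Disjunction is false only when both operands are false.
Substitute: a=T, m=T.
T ∨ T evaluates to T.

T


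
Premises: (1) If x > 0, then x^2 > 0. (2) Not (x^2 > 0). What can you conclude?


Modus tollens: from (P → Q) and ¬Q, infer ¬P.
Q = 'x^2 > 0' is denied; since P → Q, P must also fail.

Not (x > 0).


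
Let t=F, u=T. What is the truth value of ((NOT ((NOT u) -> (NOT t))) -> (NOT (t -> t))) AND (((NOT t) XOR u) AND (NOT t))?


Substitute t=F, u=T:
… (earlier sub-steps elided)
(NOT u) -> (NOT t) = F -> T = T
NOT ((NOT u) -> (NOT t)) = F
t -> t = F -> F = T
NOT (t -> t) = F
(NOT ((NOT u) -> (NOT t))) -> (NOT (t -> t)) = F -> F = T
NOT t = T
(NOT t) XOR u = T XOR T = F
NOT t = T
((NOT t) XOR u) AND (NOT t) = F AND T = F
((NOT ((NOT u) -> (NOT t))) -> (NOT (t -> t))) AND (((NOT t) XOR u) AND (NOT t)) = T AND F = F

F


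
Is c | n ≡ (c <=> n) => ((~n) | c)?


Compare truth tables:
c | n | φ | ψ
-------------
False | False | False | True
True | False | True | True
False | True | True | True
True | True | True | True
They differ at row 1 (c=False, n=False): φ=False but ψ=True.

No, they are not logically equivalent.


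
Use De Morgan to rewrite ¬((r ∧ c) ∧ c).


De Morgan: the negation of a conjunction is the disjunction of the negations.
Distribute ¬ across ∧, flipping it to ∨, and negate each literal.

((¬r) ∨ (¬c)) ∨ (¬c)


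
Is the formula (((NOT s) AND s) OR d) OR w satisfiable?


Search for a satisfying assignment over {d, s, w}.
Try d=T, s=F, w=F: the formula evaluates to T.
A satisfying assignment exists.

Satisfiable.


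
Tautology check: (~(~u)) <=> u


Build the truth table over {u}:
u | φ
-----
False | True
True | True
Every row evaluates to true.

Yes, it is a tautology.


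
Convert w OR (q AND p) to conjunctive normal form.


Step 1: Distribute ∨ over ∧: w ∨ (q ∧ p) = (w ∨ q) ∧ (w ∨ p).

(w OR q) AND (w OR p)


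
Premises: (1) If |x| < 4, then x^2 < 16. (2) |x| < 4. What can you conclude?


Modus ponens: from (P → Q) and P, infer Q.
P = '|x| < 4' is asserted, and P → Q holds, so Q follows.

x^2 < 16.


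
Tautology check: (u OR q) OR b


Build the truth table over {b, q, u}:
b | q | u | φ
-------------
F | F | F | F
T | F | F | T
F | T | F | T
T | T | F | T
F | F | T | T
T | F | T | T
F | T | T | T
T | T | T | T
Counterexample at row 1: with b=F, q=F, u=F, the formula is F.

No, it is not a tautology.


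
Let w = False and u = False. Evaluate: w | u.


Disjunction is false only when both operands are false.
Substitute: w=False, u=False.
False | False evaluates to False.

False


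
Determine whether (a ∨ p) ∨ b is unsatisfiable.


Truth table over {a, b, p}:
a | b | p | φ
-------------
F | F | F | F
T | F | F | T
F | T | F | T
T | T | F | T
F | F | T | T
T | F | T | T
F | T | T | T
T | T | T | T
Satisfying assignment at row 2: a=T, b=F, p=F gives T.

No, it is not a contradiction.


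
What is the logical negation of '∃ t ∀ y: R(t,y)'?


Negation flips each quantifier (∀↔∃) and negates the inner predicate.
¬(∃ t ∀ y: φ) = ∀ t ∃ y: ¬φ.

∀ t ∃ y: ¬(R(t,y))


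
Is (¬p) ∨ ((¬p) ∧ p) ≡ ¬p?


Compare truth tables:
p | φ | ψ
---------
F | T | T
T | F | F
The columns φ and ψ agree on every row.

Yes, they are logically equivalent.


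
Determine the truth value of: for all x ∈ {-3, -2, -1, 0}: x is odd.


Evaluate the predicate on each element: -3:T, -2:F, -1:T, 0:F.
Counterexample x = -2 fails the predicate.

F


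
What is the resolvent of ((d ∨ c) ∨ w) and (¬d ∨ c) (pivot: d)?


The clauses contain complementary literals d and ¬d.
Resolution eliminates this pair and disjoins the remaining literals (merging duplicates).

(w ∨ c)


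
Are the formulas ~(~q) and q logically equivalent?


Compare truth tables:
q | φ | ψ
---------
False | False | False
True | True | True
The columns φ and ψ agree on every row.

Yes, they are logically equivalent.


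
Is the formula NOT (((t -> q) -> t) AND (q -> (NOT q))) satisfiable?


Search for a satisfying assignment over {q, t}.
Try q=F, t=F: the formula evaluates to T.
A satisfying assignment exists.

Satisfiable.


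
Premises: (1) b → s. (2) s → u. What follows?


Hypothetical syllogism: from (P → Q) and (Q → R), infer (P → R).
Chain the two implications through the shared middle term 's'.

b → u


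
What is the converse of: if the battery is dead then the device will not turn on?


The converse of (P → Q) is (Q → P). It is not in general equivalent to the original.
Here P = 'the battery is dead' and Q = 'the device will not turn on'.

If the device will not turn on, then the battery is dead.


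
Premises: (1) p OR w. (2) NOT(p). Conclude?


Disjunctive syllogism: from (P ∨ Q) and ¬P, infer Q.
One disjunct, 'p', is ruled out; the other must hold.

w


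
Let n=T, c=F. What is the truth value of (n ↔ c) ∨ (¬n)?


Substitute n=T, c=F:
n ↔ c = T ↔ F = F
¬n = F
(n ↔ c) ∨ (¬n) = F ∨ F = F

F


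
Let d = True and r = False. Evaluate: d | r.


Disjunction is false only when both operands are false.
Substitute: d=True, r=False.
True | False evaluates to True.

True


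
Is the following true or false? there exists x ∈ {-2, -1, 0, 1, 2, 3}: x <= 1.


Evaluate the predicate on each element: -2:T, -1:T, 0:T, 1:T, 2:F, 3:F.
Witness x = -2 satisfies the predicate.

T


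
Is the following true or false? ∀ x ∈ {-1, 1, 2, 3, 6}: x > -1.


Evaluate the predicate on each element: -1:F, 1:T, 2:T, 3:T, 6:T.
Counterexample x = -1 fails the predicate.

F


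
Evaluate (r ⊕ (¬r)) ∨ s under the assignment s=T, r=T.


Substitute s=T, r=T:
¬r = F
r ⊕ (¬r) = T ⊕ F = T
(r ⊕ (¬r)) ∨ s = T ∨ T = T

T


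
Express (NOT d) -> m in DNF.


Step 1: Rewrite (¬d) → m as ¬(¬d) ∨ m.
Step 2: Eliminate any double negations (¬¬X = X).

d OR m


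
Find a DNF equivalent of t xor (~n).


Step 1: t ⊕ (¬n) is true exactly when they disagree: (t ∧ ¬(¬n)) ∨ (¬t ∧ (¬n)).
Step 2: Eliminate any double negations (¬¬X = X).

(t & n) | ((~t) & (~n))


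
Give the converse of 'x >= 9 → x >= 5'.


The converse of (P → Q) is (Q → P). It is not in general equivalent to the original.
Here P = 'x >= 9' and Q = 'x >= 5'.

If x >= 5, then x >= 9.


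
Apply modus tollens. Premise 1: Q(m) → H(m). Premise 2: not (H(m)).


Modus tollens: from (P → Q) and ¬Q, infer ¬P.
Q = 'H(m)' is denied; since P → Q, P must also fail.

Not (Q(m)).


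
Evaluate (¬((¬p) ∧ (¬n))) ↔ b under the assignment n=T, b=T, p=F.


Substitute n=T, b=T, p=F:
¬p = T
¬n = F
(¬p) ∧ (¬n) = T ∧ F = F
¬((¬p) ∧ (¬n)) = T
(¬((¬p) ∧ (¬n))) ↔ b = T ↔ T = T

T


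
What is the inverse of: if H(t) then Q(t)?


The inverse of (P → Q) is (¬P → ¬Q). It is equivalent to the converse, not to the original.
Here P = 'H(t)' and Q = 'Q(t)'.

If not (H(t)), then not (Q(t)).


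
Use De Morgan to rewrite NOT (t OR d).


De Morgan: the negation of a disjunction is the conjunction of the negations.
Distribute NOT across OR, flipping it to AND, and negate each literal.

(NOT t) AND (NOT d)


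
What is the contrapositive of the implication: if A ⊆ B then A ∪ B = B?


The contrapositive of (P → Q) is (¬Q → ¬P); it is logically equivalent to the original.
Here P = 'A ⊆ B' and Q = 'A ∪ B = B'.

If not (A ∪ B = B), then not (A ⊆ B).


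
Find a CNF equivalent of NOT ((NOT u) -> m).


Step 1: Rewrite (¬u) → m as ¬(¬u) ∨ m.
Step 2: Negate: ¬(¬(¬u) ∨ m) = (¬u) ∧ ¬m (De Morgan + double negation).

(NOT u) AND (NOT m)


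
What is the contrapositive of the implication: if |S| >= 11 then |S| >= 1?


The contrapositive of (P → Q) is (¬Q → ¬P); it is logically equivalent to the original.
Here P = '|S| >= 11' and Q = '|S| >= 1'.

If not (|S| >= 1), then not (|S| >= 11).


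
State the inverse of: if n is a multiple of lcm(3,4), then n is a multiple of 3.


The inverse of (P → Q) is (¬P → ¬Q). It is equivalent to the converse, not to the original.
Here P = 'n is a multiple of lcm(3,4)' and Q = 'n is a multiple of 3'.

If not (n is a multiple of lcm(3,4)), then not (n is a multiple of 3).


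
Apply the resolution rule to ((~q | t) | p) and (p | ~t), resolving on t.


The clauses contain complementary literals t and ~t.
Resolution eliminates this pair and disjoins the remaining literals (merging duplicates).

(~q | p)


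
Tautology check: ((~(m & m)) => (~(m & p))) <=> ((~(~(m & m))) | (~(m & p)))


Build the truth table over {m, p}:
m | p | φ
---------
False | False | True
True | False | True
False | True | True
True | True | True
Every row evaluates to true.

Yes, it is a tautology.


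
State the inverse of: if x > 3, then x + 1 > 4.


The inverse of (P → Q) is (¬P → ¬Q). It is equivalent to the converse, not to the original.
Here P = 'x > 3' and Q = 'x + 1 > 4'.

If not (x > 3), then not (x + 1 > 4).


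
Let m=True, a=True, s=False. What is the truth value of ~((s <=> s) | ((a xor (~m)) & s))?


Substitute m=True, a=True, s=False:
s <=> s = False <=> False = True
~m = False
a xor (~m) = True xor False = True
(a xor (~m)) & s = True & False = False
(s <=> s) | ((a xor (~m)) & s) = True | False = True
~((s <=> s) | ((a xor (~m)) & s)) = False

False


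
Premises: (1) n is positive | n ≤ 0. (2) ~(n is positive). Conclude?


Disjunctive syllogism: from (P ∨ Q) and ¬P, infer Q.
One disjunct, 'n is positive', is ruled out; the other must hold.

n ≤ 0


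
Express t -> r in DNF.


Step 1: Rewrite t → r as ¬t ∨ r.

(NOT t) OR r


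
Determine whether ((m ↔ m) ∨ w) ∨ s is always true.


Build the truth table over {m, s, w}:
m | s | w | φ
-------------
F | F | F | T
T | F | F | T
F | T | F | T
T | T | F | T
F | F | T | T
T | F | T | T
F | T | T | T
T | T | T | T
Every row evaluates to true.

Yes, it is a tautology.


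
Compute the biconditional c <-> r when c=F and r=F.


Biconditional is true when both operands have the same truth value.
Substitute: c=F, r=F.
F <-> F evaluates to T.

T


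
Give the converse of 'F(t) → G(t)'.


The converse of (P → Q) is (Q → P). It is not in general equivalent to the original.
Here P = 'F(t)' and Q = 'G(t)'.

If G(t), then F(t).


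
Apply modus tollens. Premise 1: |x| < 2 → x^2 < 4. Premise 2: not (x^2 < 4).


Modus tollens: from (P → Q) and ¬Q, infer ¬P.
Q = 'x^2 < 4' is denied; since P → Q, P must also fail.

Not (|x| < 2).


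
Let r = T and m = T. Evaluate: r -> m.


Implication is false only when antecedent is true and consequent is false.
Substitute: r=T, m=T.
T -> T evaluates to T.

T


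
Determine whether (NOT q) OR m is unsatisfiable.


Truth table over {m, q}:
m | q | φ
---------
F | F | T
T | F | T
F | T | F
T | T | T
Satisfying assignment at row 1: m=F, q=F gives T.

No, it is not a contradiction.


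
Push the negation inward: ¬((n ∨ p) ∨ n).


De Morgan: the negation of a disjunction is the conjunction of the negations.
Distribute ¬ across ∨, flipping it to ∧, and negate each literal.

((¬n) ∧ (¬p)) ∧ (¬n)


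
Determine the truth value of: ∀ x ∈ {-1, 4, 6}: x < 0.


Evaluate the predicate on each element: -1:T, 4:F, 6:F.
Counterexample x = 4 fails the predicate.

F


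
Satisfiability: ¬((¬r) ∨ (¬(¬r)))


Check all 2 assignments over {r}:
r | φ
-----
F | F
T | F
No assignment makes the formula true.

Unsatisfiable.


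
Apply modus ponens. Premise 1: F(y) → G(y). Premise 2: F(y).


Modus ponens: from (P → Q) and P, infer Q.
P = 'F(y)' is asserted, and P → Q holds, so Q follows.

G(y).


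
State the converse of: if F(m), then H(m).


The converse of (P → Q) is (Q → P). It is not in general equivalent to the original.
Here P = 'F(m)' and Q = 'H(m)'.

If H(m), then F(m).


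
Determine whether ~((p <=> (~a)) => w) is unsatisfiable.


Truth table over {a, p, w}:
a | p | w | φ
-------------
False | False | False | False
True | False | False | True
False | True | False | True
True | True | False | False
False | False | True | False
True | False | True | False
False | True | True | False
True | True | True | False
Satisfying assignment at row 2: a=True, p=False, w=False gives True.

No, it is not a contradiction.


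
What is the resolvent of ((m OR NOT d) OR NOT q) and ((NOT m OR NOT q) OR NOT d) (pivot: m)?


The clauses contain complementary literals m and NOTm.
Resolution eliminates this pair and disjoins the remaining literals (merging duplicates).

(NOT d OR NOT q)


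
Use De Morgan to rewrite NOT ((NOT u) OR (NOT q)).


De Morgan: the negation of a disjunction is the conjunction of the negations.
Distribute NOT across OR, flipping it to AND, and negate each literal.

u AND q


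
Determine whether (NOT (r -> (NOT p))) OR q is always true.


Build the truth table over {p, q, r}:
p | q | r | φ
-------------
F | F | F | F
T | F | F | F
F | T | F | T
T | T | F | T
F | F | T | F
T | F | T | T
F | T | T | T
T | T | T | T
Counterexample at row 1: with p=F, q=F, r=F, the formula is F.

No, it is not a tautology.


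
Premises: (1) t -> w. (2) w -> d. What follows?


Hypothetical syllogism: from (P → Q) and (Q → R), infer (P → R).
Chain the two implications through the shared middle term 'w'.

t -> d


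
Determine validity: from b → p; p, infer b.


This is affirming the consequent (fallacy). There exist truth assignments where the premises are all true but the conclusion is false.

Invalid.


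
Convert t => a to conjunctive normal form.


Step 1: Rewrite t → a as ¬t ∨ a.

(~t) | a


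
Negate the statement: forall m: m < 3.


¬(forall x: φ) = exists x: ¬φ, and ¬(exists x: φ) = forall x: ¬φ.
Apply to the universal statement.

exists m: ~(m < 3)


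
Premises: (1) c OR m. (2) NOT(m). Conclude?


Disjunctive syllogism: from (P ∨ Q) and ¬P, infer Q.
One disjunct, 'm', is ruled out; the other must hold.

c


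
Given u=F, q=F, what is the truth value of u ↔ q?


Biconditional is true when both operands have the same truth value.
Substitute: u=F, q=F.
F ↔ F evaluates to T.

T


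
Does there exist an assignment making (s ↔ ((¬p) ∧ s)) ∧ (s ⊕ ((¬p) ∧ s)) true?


Check all 4 assignments over {p, s}:
p | s | φ
---------
F | F | F
T | F | F
F | T | F
T | T | F
No assignment makes the formula true.

Unsatisfiable.


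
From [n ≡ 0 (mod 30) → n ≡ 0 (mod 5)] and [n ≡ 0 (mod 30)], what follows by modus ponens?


Modus ponens: from (P → Q) and P, infer Q.
P = 'n ≡ 0 (mod 30)' is asserted, and P → Q holds, so Q follows.

n ≡ 0 (mod 5).


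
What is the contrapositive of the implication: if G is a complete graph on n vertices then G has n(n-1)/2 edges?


The contrapositive of (P → Q) is (¬Q → ¬P); it is logically equivalent to the original.
Here P = 'G is a complete graph on n vertices' and Q = 'G has n(n-1)/2 edges'.

If not (G has n(n-1)/2 edges), then not (G is a complete graph on n vertices).


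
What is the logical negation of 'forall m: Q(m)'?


¬(forall x: φ) = exists x: ¬φ, and ¬(exists x: φ) = forall x: ¬φ.
Apply to the universal statement.

exists m: ~(Q(m))


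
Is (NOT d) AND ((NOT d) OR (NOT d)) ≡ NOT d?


Compare truth tables:
d | φ | ψ
---------
F | T | T
T | F | F
The columns φ and ψ agree on every row.

Yes, they are logically equivalent.


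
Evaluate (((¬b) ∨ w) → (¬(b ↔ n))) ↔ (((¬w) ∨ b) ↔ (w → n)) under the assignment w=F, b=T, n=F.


Substitute w=F, b=T, n=F:
¬b = F
(¬b) ∨ w = F ∨ F = F
b ↔ n = T ↔ F = F
¬(b ↔ n) = T
((¬b) ∨ w) → (¬(b ↔ n)) = F → T = T
¬w = T
(¬w) ∨ b = T ∨ T = T
w → n = F → F = T
((¬w) ∨ b) ↔ (w → n) = T ↔ T = T
(((¬b) ∨ w) → (¬(b ↔ n))) ↔ (((¬w) ∨ b) ↔ (w → n)) = T ↔ T = T

T


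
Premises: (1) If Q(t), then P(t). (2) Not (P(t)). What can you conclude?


Modus tollens: from (P → Q) and ¬Q, infer ¬P.
Q = 'P(t)' is denied; since P → Q, P must also fail.

Not (Q(t)).


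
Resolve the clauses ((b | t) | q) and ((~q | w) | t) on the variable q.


The clauses contain complementary literals q and ~q.
Resolution eliminates this pair and disjoins the remaining literals (merging duplicates).

((b | t) | w)


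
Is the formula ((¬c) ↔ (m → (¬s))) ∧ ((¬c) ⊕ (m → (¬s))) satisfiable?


Check all 8 assignments over {c, m, s}:
c | m | s | φ
-------------
F | F | F | F
T | F | F | F
F | T | F | F
T | T | F | F
F | F | T | F
T | F | T | F
F | T | T | F
T | T | T | F
No assignment makes the formula true.

Unsatisfiable.


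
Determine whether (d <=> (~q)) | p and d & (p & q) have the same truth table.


Compare truth tables:
d | p | q | φ | ψ
-----------------
False | False | False | False | False
True | False | False | True | False
False | True | False | True | False
True | True | False | True | False
False | False | True | True | False
True | False | True | False | False
False | True | True | True | False
True | True | True | True | True
They differ at row 2 (d=True, p=False, q=False): φ=True but ψ=False.

No, they are not logically equivalent.


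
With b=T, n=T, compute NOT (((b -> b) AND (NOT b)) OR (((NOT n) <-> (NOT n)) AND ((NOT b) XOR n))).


Substitute b=T, n=T:
… (earlier sub-steps elided)
NOT b = F
(b -> b) AND (NOT b) = T AND F = F
NOT n = F
NOT n = F
(NOT n) <-> (NOT n) = F <-> F = T
NOT b = F
(NOT b) XOR n = F XOR T = T
((NOT n) <-> (NOT n)) AND ((NOT b) XOR n) = T AND T = T
((b -> b) AND (NOT b)) OR (((NOT n) <-> (NOT n)) AND ((NOT b) XOR n)) = F OR T = T
NOT (((b -> b) AND (NOT b)) OR (((NOT n) <-> (NOT n)) AND ((NOT b) XOR n))) = F

F


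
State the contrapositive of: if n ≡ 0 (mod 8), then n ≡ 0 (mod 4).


The contrapositive of (P → Q) is (¬Q → ¬P); it is logically equivalent to the original.
Here P = 'n ≡ 0 (mod 8)' and Q = 'n ≡ 0 (mod 4)'.

If not (n ≡ 0 (mod 4)), then not (n ≡ 0 (mod 8)).


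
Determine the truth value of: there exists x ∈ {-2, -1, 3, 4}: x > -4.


Evaluate the predicate on each element: -2:T, -1:T, 3:T, 4:T.
Witness x = -2 satisfies the predicate.

T


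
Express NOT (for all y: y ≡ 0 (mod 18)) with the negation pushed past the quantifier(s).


¬(for all x: φ) = there exists x: ¬φ, and ¬(there exists x: φ) = for all x: ¬φ.
Apply to the universal statement.

there exists y: NOT(y ≡ 0 (mod 18))


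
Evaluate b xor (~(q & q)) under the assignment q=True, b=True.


Substitute q=True, b=True:
q & q = True & True = True
~(q & q) = False
b xor (~(q & q)) = True xor False = True

True


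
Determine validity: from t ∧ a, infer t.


This matches the form of conjunction elimination: the conclusion follows in every model of the premises.

Valid.


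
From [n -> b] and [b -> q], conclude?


Hypothetical syllogism: from (P → Q) and (Q → R), infer (P → R).
Chain the two implications through the shared middle term 'b'.

n -> q


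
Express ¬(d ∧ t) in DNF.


Step 1: Apply De Morgan: ¬(d ∧ t) = ¬d ∨ ¬t.

(¬d) ∨ (¬t)


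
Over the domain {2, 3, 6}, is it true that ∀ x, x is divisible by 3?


Evaluate the predicate on each element: 2:F, 3:T, 6:T.
Counterexample x = 2 fails the predicate.

F


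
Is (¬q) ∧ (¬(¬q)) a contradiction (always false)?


Truth table over {q}:
q | φ
-----
F | F
T | F
Every row is false.

Yes, it is a contradiction.


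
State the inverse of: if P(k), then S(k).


The inverse of (P → Q) is (¬P → ¬Q). It is equivalent to the converse, not to the original.
Here P = 'P(k)' and Q = 'S(k)'.

If not (P(k)), then not (S(k)).


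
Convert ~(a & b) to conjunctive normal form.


Step 1: Apply De Morgan: ¬(a ∧ b) = ¬a ∨ ¬b.

(~a) | (~b)


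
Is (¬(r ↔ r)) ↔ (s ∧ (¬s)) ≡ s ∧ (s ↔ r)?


Compare truth tables:
r | s | φ | ψ
-------------
F | F | T | F
T | F | T | F
F | T | T | F
T | T | T | T
They differ at row 1 (r=F, s=F): φ=T but ψ=F.

No, they are not logically equivalent.


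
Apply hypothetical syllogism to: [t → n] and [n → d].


Hypothetical syllogism: from (P → Q) and (Q → R), infer (P → R).
Chain the two implications through the shared middle term 'n'.

t → d


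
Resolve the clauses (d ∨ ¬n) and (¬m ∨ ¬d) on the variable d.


The clauses contain complementary literals d and ¬d.
Resolution eliminates this pair and disjoins the remaining literals (merging duplicates).

(¬n ∨ ¬m)


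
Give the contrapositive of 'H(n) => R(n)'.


The contrapositive of (P → Q) is (¬Q → ¬P); it is logically equivalent to the original.
Here P = 'H(n)' and Q = 'R(n)'.

If not (R(n)), then not (H(n)).


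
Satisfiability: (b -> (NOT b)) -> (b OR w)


Search for a satisfying assignment over {b, w}.
Try b=T, w=F: the formula evaluates to T.
A satisfying assignment exists.

Satisfiable.


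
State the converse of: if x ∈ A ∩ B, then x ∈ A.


The converse of (P → Q) is (Q → P). It is not in general equivalent to the original.
Here P = 'x ∈ A ∩ B' and Q = 'x ∈ A'.

If x ∈ A, then x ∈ A ∩ B.


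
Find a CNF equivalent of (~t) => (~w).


Step 1: Rewrite (¬t) → (¬w) as ¬(¬t) ∨ (¬w).
Step 2: Eliminate any double negations (¬¬X = X).

t | (~w)


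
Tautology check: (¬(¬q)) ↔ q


Build the truth table over {q}:
q | φ
-----
F | T
T | T
Every row evaluates to true.

Yes, it is a tautology.


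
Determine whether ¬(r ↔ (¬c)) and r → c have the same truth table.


Compare truth tables:
c | r | φ | ψ
-------------
F | F | T | T
T | F | F | T
F | T | F | F
T | T | T | T
They differ at row 2 (c=T, r=F): φ=F but ψ=T.

No, they are not logically equivalent.


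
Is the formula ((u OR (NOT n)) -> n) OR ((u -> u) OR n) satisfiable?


Search for a satisfying assignment over {n, u}.
Try n=F, u=F: the formula evaluates to T.
A satisfying assignment exists.

Satisfiable.


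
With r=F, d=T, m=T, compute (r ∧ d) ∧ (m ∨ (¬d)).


Substitute r=F, d=T, m=T:
r ∧ d = F ∧ T = F
¬d = F
m ∨ (¬d) = T ∨ F = T
(r ∧ d) ∧ (m ∨ (¬d)) = F ∧ T = F

F


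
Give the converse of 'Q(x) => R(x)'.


The converse of (P → Q) is (Q → P). It is not in general equivalent to the original.
Here P = 'Q(x)' and Q = 'R(x)'.

If R(x), then Q(x).


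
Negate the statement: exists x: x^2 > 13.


¬(forall x: φ) = exists x: ¬φ, and ¬(exists x: φ) = forall x: ¬φ.
Apply to the existential statement.

forall x: ~(x^2 > 13)


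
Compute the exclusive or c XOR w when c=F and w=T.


Exclusive or is true when exactly one operand is true.
Substitute: c=F, w=T.
F XOR T evaluates to T.

T


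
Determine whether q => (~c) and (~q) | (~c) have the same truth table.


Compare truth tables:
c | q | φ | ψ
-------------
False | False | True | True
True | False | True | True
False | True | True | True
True | True | False | False
The columns φ and ψ agree on every row.

Yes, they are logically equivalent.


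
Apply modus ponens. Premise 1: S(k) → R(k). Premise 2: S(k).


Modus ponens: from (P → Q) and P, infer Q.
P = 'S(k)' is asserted, and P → Q holds, so Q follows.

R(k).


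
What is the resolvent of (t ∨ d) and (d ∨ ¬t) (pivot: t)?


The clauses contain complementary literals t and ¬t.
Resolution eliminates this pair and disjoins the remaining literals (merging duplicates).

d


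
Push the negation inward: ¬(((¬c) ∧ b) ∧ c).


De Morgan: the negation of a conjunction is the disjunction of the negations.
Distribute ¬ across ∧, flipping it to ∨, and negate each literal.

(c ∨ (¬b)) ∨ (¬c)


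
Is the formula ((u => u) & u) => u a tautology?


Build the truth table over {u}:
u | φ
-----
False | True
True | True
Every row evaluates to true.

Yes, it is a tautology.


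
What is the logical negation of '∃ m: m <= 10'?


¬(∀ x: φ) = ∃ x: ¬φ, and ¬(∃ x: φ) = ∀ x: ¬φ.
Apply to the existential statement.

∀ m: ¬(m <= 10)


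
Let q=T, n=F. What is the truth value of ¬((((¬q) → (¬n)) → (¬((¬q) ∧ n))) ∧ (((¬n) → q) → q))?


Substitute q=T, n=F:
… (earlier sub-steps elided)
(¬q) → (¬n) = F → T = T
¬q = F
(¬q) ∧ n = F ∧ F = F
¬((¬q) ∧ n) = T
((¬q) → (¬n)) → (¬((¬q) ∧ n)) = T → T = T
¬n = T
(¬n) → q = T → T = T
((¬n) → q) → q = T → T = T
(((¬q) → (¬n)) → (¬((¬q) ∧ n))) ∧ (((¬n) → q) → q) = T ∧ T = T
¬((((¬q) → (¬n)) → (¬((¬q) ∧ n))) ∧ (((¬n) → q) → q)) = F

F


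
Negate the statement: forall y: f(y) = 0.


¬(forall x: φ) = exists x: ¬φ, and ¬(exists x: φ) = forall x: ¬φ.
Apply to the universal statement.

exists y: ~(f(y) = 0)


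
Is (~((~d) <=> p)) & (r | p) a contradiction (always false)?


Truth table over {d, p, r}:
d | p | r | φ
-------------
False | False | False | False
True | False | False | False
False | True | False | False
True | True | False | True
False | False | True | True
True | False | True | False
False | True | True | False
True | True | True | True
Satisfying assignment at row 4: d=True, p=True, r=False gives True.

No, it is not a contradiction.


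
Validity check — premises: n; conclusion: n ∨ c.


This matches the form of disjunction introduction: the conclusion follows in every model of the premises.

Valid.


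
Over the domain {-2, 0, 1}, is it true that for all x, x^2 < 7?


Evaluate the predicate on each element: -2:T, 0:T, 1:T.
Every element satisfies the predicate.

T


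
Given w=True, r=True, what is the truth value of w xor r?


Exclusive or is true when exactly one operand is true.
Substitute: w=True, r=True.
True xor True evaluates to False.

False


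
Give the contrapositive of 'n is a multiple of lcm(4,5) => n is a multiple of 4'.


The contrapositive of (P → Q) is (¬Q → ¬P); it is logically equivalent to the original.
Here P = 'n is a multiple of lcm(4,5)' and Q = 'n is a multiple of 4'.

If not (n is a multiple of 4), then not (n is a multiple of lcm(4,5)).


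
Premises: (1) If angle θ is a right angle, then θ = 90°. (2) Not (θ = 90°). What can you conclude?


Modus tollens: from (P → Q) and ¬Q, infer ¬P.
Q = 'θ = 90°' is denied; since P → Q, P must also fail.

Not (angle θ is a right angle).


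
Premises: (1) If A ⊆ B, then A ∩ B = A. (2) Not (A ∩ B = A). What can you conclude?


Modus tollens: from (P → Q) and ¬Q, infer ¬P.
Q = 'A ∩ B = A' is denied; since P → Q, P must also fail.

Not (A ⊆ B).


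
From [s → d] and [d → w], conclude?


Hypothetical syllogism: from (P → Q) and (Q → R), infer (P → R).
Chain the two implications through the shared middle term 'd'.

s → w


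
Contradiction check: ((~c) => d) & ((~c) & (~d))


Truth table over {c, d}:
c | d | φ
---------
False | False | False
True | False | False
False | True | False
True | True | False
Every row is false.

Yes, it is a contradiction.


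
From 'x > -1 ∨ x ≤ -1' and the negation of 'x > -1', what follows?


Disjunctive syllogism: from (P ∨ Q) and ¬P, infer Q.
One disjunct, 'x > -1', is ruled out; the other must hold.

x ≤ -1


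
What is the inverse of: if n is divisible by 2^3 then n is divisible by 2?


The inverse of (P → Q) is (¬P → ¬Q). It is equivalent to the converse, not to the original.
Here P = 'n is divisible by 2^3' and Q = 'n is divisible by 2'.

If not (n is divisible by 2^3), then not (n is divisible by 2).


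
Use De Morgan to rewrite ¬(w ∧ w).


De Morgan: the negation of a conjunction is the disjunction of the negations.
Distribute ¬ across ∧, flipping it to ∨, and negate each literal.

(¬w) ∨ (¬w)


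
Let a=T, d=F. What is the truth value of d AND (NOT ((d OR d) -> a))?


Substitute a=T, d=F:
d OR d = F OR F = F
(d OR d) -> a = F -> T = T
NOT ((d OR d) -> a) = F
d AND (NOT ((d OR d) -> a)) = F AND F = F

F


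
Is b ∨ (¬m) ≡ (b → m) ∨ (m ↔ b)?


Compare truth tables:
b | m | φ | ψ
-------------
F | F | T | T
T | F | T | F
F | T | F | T
T | T | T | T
They differ at row 2 (b=T, m=F): φ=T but ψ=F.

No, they are not logically equivalent.


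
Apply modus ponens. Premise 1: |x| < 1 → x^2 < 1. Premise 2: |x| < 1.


Modus ponens: from (P → Q) and P, infer Q.
P = '|x| < 1' is asserted, and P → Q holds, so Q follows.

x^2 < 1.


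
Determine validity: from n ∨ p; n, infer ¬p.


This is affirming a disjunct (fallacy). There exist truth assignments where the premises are all true but the conclusion is false.

Invalid.


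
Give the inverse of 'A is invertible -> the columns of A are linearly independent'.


The inverse of (P → Q) is (¬P → ¬Q). It is equivalent to the converse, not to the original.
Here P = 'A is invertible' and Q = 'the columns of A are linearly independent'.

If not (A is invertible), then not (the columns of A are linearly independent).


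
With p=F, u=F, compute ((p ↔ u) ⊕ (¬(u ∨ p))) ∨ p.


Substitute p=F, u=F:
p ↔ u = F ↔ F = T
u ∨ p = F ∨ F = F
¬(u ∨ p) = T
(p ↔ u) ⊕ (¬(u ∨ p)) = T ⊕ T = F
((p ↔ u) ⊕ (¬(u ∨ p))) ∨ p = F ∨ F = F

F


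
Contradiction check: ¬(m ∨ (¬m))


Truth table over {m}:
m | φ
-----
F | F
T | F
Every row is false.

Yes, it is a contradiction.


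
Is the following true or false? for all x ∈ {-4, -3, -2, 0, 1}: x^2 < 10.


Evaluate the predicate on each element: -4:F, -3:T, -2:T, 0:T, 1:T.
Counterexample x = -4 fails the predicate.

F


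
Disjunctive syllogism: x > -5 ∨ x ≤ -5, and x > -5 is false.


Disjunctive syllogism: from (P ∨ Q) and ¬P, infer Q.
One disjunct, 'x > -5', is ruled out; the other must hold.

x ≤ -5


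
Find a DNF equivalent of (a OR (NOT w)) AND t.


Step 1: Distribute ∧ over ∨: (a ∨ (¬w)) ∧ t = (a ∧ t) ∨ ((¬w) ∧ t).

(a AND t) OR ((NOT w) AND t)


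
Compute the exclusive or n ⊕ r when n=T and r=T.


Exclusive or is true when exactly one operand is true.
Substitute: n=T, r=T.
T ⊕ T evaluates to F.

F


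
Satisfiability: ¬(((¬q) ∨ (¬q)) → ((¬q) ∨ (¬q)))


Check all 2 assignments over {q}:
q | φ
-----
F | F
T | F
No assignment makes the formula true.

Unsatisfiable.


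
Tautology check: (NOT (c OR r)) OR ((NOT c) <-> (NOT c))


Build the truth table over {c, r}:
c | r | φ
---------
F | F | T
T | F | T
F | T | T
T | T | T
Every row evaluates to true.

Yes, it is a tautology.


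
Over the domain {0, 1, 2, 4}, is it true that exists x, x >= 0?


Evaluate the predicate on each element: 0:True, 1:True, 2:True, 4:True.
Witness x = 0 satisfies the predicate.

True


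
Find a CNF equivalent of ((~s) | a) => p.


Step 1: Rewrite as ¬((¬s) ∨ a) ∨ p = (¬(¬s) ∧ ¬a) ∨ p.
Step 2: Distribute ∨ over ∧.
Step 3: Eliminate any double negations (¬¬X = X).

(s | p) & ((~a) | p)


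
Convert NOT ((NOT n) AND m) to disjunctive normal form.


Step 1: Apply De Morgan: ¬((¬n) ∧ m) = ¬(¬n) ∨ ¬m.
Step 2: Eliminate any double negations (¬¬X = X).

n OR (NOT m)


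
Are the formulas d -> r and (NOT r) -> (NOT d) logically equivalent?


Compare truth tables:
d | r | φ | ψ
-------------
F | F | T | T
T | F | F | F
F | T | T | T
T | T | T | T
The columns φ and ψ agree on every row.

Yes, they are logically equivalent.


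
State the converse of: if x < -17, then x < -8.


The converse of (P → Q) is (Q → P). It is not in general equivalent to the original.
Here P = 'x < -17' and Q = 'x < -8'.

If x < -8, then x < -17.


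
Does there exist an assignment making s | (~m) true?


Search for a satisfying assignment over {m, s}.
Try m=False, s=False: the formula evaluates to True.
A satisfying assignment exists.

Satisfiable.


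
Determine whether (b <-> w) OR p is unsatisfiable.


Truth table over {b, p, w}:
b | p | w | φ
-------------
F | F | F | T
T | F | F | F
F | T | F | T
T | T | F | T
F | F | T | F
T | F | T | T
F | T | T | T
T | T | T | T
Satisfying assignment at row 1: b=F, p=F, w=F gives T.

No, it is not a contradiction.


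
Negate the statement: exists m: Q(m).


¬(forall x: φ) = exists x: ¬φ, and ¬(exists x: φ) = forall x: ¬φ.
Apply to the existential statement.

forall m: ~(Q(m))


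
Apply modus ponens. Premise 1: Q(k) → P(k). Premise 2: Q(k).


Modus ponens: from (P → Q) and P, infer Q.
P = 'Q(k)' is asserted, and P → Q holds, so Q follows.

P(k).


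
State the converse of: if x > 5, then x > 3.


The converse of (P → Q) is (Q → P). It is not in general equivalent to the original.
Here P = 'x > 5' and Q = 'x > 3'.

If x > 3, then x > 5.


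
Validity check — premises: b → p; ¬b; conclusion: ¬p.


This is denying the antecedent (fallacy). There exist truth assignments where the premises are all true but the conclusion is false.

Invalid.


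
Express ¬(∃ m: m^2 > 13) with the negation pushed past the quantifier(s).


¬(∀ x: φ) = ∃ x: ¬φ, and ¬(∃ x: φ) = ∀ x: ¬φ.
Apply to the existential statement.

∀ m: ¬(m^2 > 13)


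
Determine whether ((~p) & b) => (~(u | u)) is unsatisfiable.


Truth table over {b, p, u}:
b | p | u | φ
-------------
False | False | False | True
True | False | False | True
False | True | False | True
True | True | False | True
False | False | True | True
True | False | True | False
False | True | True | True
True | True | True | True
Satisfying assignment at row 1: b=False, p=False, u=False gives True.

No, it is not a contradiction.


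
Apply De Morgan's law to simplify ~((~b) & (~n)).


De Morgan: the negation of a conjunction is the disjunction of the negations.
Distribute ~ across &, flipping it to |, and negate each literal.

b | n


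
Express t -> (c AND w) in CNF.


Step 1: Rewrite t → (c ∧ w) as ¬t ∨ (c ∧ w).
Step 2: Distribute ∨ over ∧.

((NOT t) OR c) AND ((NOT t) OR w)


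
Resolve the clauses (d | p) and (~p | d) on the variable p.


The clauses contain complementary literals p and ~p.
Resolution eliminates this pair and disjoins the remaining literals (merging duplicates).

d


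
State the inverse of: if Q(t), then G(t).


The inverse of (P → Q) is (¬P → ¬Q). It is equivalent to the converse, not to the original.
Here P = 'Q(t)' and Q = 'G(t)'.

If not (Q(t)), then not (G(t)).


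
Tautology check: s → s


Build the truth table over {s}:
s | φ
-----
F | T
T | T
Every row evaluates to true.

Yes, it is a tautology.


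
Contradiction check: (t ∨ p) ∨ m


Truth table over {m, p, t}:
m | p | t | φ
-------------
F | F | F | F
T | F | F | T
F | T | F | T
T | T | F | T
F | F | T | T
T | F | T | T
F | T | T | T
T | T | T | T
Satisfying assignment at row 2: m=T, p=F, t=F gives T.

No, it is not a contradiction.


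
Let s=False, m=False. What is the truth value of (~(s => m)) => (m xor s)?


Substitute s=False, m=False:
s => m = False => False = True
~(s => m) = False
m xor s = False xor False = False
(~(s => m)) => (m xor s) = False => False = True

True


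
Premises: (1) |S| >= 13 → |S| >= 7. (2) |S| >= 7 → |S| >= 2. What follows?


Hypothetical syllogism: from (P → Q) and (Q → R), infer (P → R).
Chain the two implications through the shared middle term '|S| >= 7'.

|S| >= 13 → |S| >= 2
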